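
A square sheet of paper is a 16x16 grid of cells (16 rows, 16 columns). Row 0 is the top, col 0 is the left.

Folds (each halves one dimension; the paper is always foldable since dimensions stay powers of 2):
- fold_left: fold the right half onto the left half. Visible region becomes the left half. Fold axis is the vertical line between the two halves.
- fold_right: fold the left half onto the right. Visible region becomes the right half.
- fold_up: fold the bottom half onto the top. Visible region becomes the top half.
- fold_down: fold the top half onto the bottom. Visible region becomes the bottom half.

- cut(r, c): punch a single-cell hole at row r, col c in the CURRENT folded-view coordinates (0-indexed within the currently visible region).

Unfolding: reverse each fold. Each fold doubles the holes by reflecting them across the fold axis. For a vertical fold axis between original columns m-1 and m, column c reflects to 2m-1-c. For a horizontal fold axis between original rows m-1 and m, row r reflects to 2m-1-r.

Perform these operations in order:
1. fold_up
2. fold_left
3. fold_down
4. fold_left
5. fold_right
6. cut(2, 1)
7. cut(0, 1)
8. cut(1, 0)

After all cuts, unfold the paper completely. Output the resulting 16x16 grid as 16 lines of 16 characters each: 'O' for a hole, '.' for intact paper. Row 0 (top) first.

Op 1 fold_up: fold axis h@8; visible region now rows[0,8) x cols[0,16) = 8x16
Op 2 fold_left: fold axis v@8; visible region now rows[0,8) x cols[0,8) = 8x8
Op 3 fold_down: fold axis h@4; visible region now rows[4,8) x cols[0,8) = 4x8
Op 4 fold_left: fold axis v@4; visible region now rows[4,8) x cols[0,4) = 4x4
Op 5 fold_right: fold axis v@2; visible region now rows[4,8) x cols[2,4) = 4x2
Op 6 cut(2, 1): punch at orig (6,3); cuts so far [(6, 3)]; region rows[4,8) x cols[2,4) = 4x2
Op 7 cut(0, 1): punch at orig (4,3); cuts so far [(4, 3), (6, 3)]; region rows[4,8) x cols[2,4) = 4x2
Op 8 cut(1, 0): punch at orig (5,2); cuts so far [(4, 3), (5, 2), (6, 3)]; region rows[4,8) x cols[2,4) = 4x2
Unfold 1 (reflect across v@2): 6 holes -> [(4, 0), (4, 3), (5, 1), (5, 2), (6, 0), (6, 3)]
Unfold 2 (reflect across v@4): 12 holes -> [(4, 0), (4, 3), (4, 4), (4, 7), (5, 1), (5, 2), (5, 5), (5, 6), (6, 0), (6, 3), (6, 4), (6, 7)]
Unfold 3 (reflect across h@4): 24 holes -> [(1, 0), (1, 3), (1, 4), (1, 7), (2, 1), (2, 2), (2, 5), (2, 6), (3, 0), (3, 3), (3, 4), (3, 7), (4, 0), (4, 3), (4, 4), (4, 7), (5, 1), (5, 2), (5, 5), (5, 6), (6, 0), (6, 3), (6, 4), (6, 7)]
Unfold 4 (reflect across v@8): 48 holes -> [(1, 0), (1, 3), (1, 4), (1, 7), (1, 8), (1, 11), (1, 12), (1, 15), (2, 1), (2, 2), (2, 5), (2, 6), (2, 9), (2, 10), (2, 13), (2, 14), (3, 0), (3, 3), (3, 4), (3, 7), (3, 8), (3, 11), (3, 12), (3, 15), (4, 0), (4, 3), (4, 4), (4, 7), (4, 8), (4, 11), (4, 12), (4, 15), (5, 1), (5, 2), (5, 5), (5, 6), (5, 9), (5, 10), (5, 13), (5, 14), (6, 0), (6, 3), (6, 4), (6, 7), (6, 8), (6, 11), (6, 12), (6, 15)]
Unfold 5 (reflect across h@8): 96 holes -> [(1, 0), (1, 3), (1, 4), (1, 7), (1, 8), (1, 11), (1, 12), (1, 15), (2, 1), (2, 2), (2, 5), (2, 6), (2, 9), (2, 10), (2, 13), (2, 14), (3, 0), (3, 3), (3, 4), (3, 7), (3, 8), (3, 11), (3, 12), (3, 15), (4, 0), (4, 3), (4, 4), (4, 7), (4, 8), (4, 11), (4, 12), (4, 15), (5, 1), (5, 2), (5, 5), (5, 6), (5, 9), (5, 10), (5, 13), (5, 14), (6, 0), (6, 3), (6, 4), (6, 7), (6, 8), (6, 11), (6, 12), (6, 15), (9, 0), (9, 3), (9, 4), (9, 7), (9, 8), (9, 11), (9, 12), (9, 15), (10, 1), (10, 2), (10, 5), (10, 6), (10, 9), (10, 10), (10, 13), (10, 14), (11, 0), (11, 3), (11, 4), (11, 7), (11, 8), (11, 11), (11, 12), (11, 15), (12, 0), (12, 3), (12, 4), (12, 7), (12, 8), (12, 11), (12, 12), (12, 15), (13, 1), (13, 2), (13, 5), (13, 6), (13, 9), (13, 10), (13, 13), (13, 14), (14, 0), (14, 3), (14, 4), (14, 7), (14, 8), (14, 11), (14, 12), (14, 15)]

Answer: ................
O..OO..OO..OO..O
.OO..OO..OO..OO.
O..OO..OO..OO..O
O..OO..OO..OO..O
.OO..OO..OO..OO.
O..OO..OO..OO..O
................
................
O..OO..OO..OO..O
.OO..OO..OO..OO.
O..OO..OO..OO..O
O..OO..OO..OO..O
.OO..OO..OO..OO.
O..OO..OO..OO..O
................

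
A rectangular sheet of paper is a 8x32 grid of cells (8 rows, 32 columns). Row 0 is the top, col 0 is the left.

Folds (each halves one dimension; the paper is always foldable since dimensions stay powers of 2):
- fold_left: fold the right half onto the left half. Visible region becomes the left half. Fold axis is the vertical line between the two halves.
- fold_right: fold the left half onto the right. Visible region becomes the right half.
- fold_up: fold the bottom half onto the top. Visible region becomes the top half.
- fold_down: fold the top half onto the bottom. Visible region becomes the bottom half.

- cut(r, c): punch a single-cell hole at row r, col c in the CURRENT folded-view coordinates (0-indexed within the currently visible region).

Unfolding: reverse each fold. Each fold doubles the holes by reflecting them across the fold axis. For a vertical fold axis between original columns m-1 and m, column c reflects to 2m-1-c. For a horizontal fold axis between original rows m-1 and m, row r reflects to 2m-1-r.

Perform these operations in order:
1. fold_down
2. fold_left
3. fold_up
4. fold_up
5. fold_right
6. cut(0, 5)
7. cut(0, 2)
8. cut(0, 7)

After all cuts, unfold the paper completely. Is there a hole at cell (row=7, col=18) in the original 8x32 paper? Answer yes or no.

Answer: yes

Derivation:
Op 1 fold_down: fold axis h@4; visible region now rows[4,8) x cols[0,32) = 4x32
Op 2 fold_left: fold axis v@16; visible region now rows[4,8) x cols[0,16) = 4x16
Op 3 fold_up: fold axis h@6; visible region now rows[4,6) x cols[0,16) = 2x16
Op 4 fold_up: fold axis h@5; visible region now rows[4,5) x cols[0,16) = 1x16
Op 5 fold_right: fold axis v@8; visible region now rows[4,5) x cols[8,16) = 1x8
Op 6 cut(0, 5): punch at orig (4,13); cuts so far [(4, 13)]; region rows[4,5) x cols[8,16) = 1x8
Op 7 cut(0, 2): punch at orig (4,10); cuts so far [(4, 10), (4, 13)]; region rows[4,5) x cols[8,16) = 1x8
Op 8 cut(0, 7): punch at orig (4,15); cuts so far [(4, 10), (4, 13), (4, 15)]; region rows[4,5) x cols[8,16) = 1x8
Unfold 1 (reflect across v@8): 6 holes -> [(4, 0), (4, 2), (4, 5), (4, 10), (4, 13), (4, 15)]
Unfold 2 (reflect across h@5): 12 holes -> [(4, 0), (4, 2), (4, 5), (4, 10), (4, 13), (4, 15), (5, 0), (5, 2), (5, 5), (5, 10), (5, 13), (5, 15)]
Unfold 3 (reflect across h@6): 24 holes -> [(4, 0), (4, 2), (4, 5), (4, 10), (4, 13), (4, 15), (5, 0), (5, 2), (5, 5), (5, 10), (5, 13), (5, 15), (6, 0), (6, 2), (6, 5), (6, 10), (6, 13), (6, 15), (7, 0), (7, 2), (7, 5), (7, 10), (7, 13), (7, 15)]
Unfold 4 (reflect across v@16): 48 holes -> [(4, 0), (4, 2), (4, 5), (4, 10), (4, 13), (4, 15), (4, 16), (4, 18), (4, 21), (4, 26), (4, 29), (4, 31), (5, 0), (5, 2), (5, 5), (5, 10), (5, 13), (5, 15), (5, 16), (5, 18), (5, 21), (5, 26), (5, 29), (5, 31), (6, 0), (6, 2), (6, 5), (6, 10), (6, 13), (6, 15), (6, 16), (6, 18), (6, 21), (6, 26), (6, 29), (6, 31), (7, 0), (7, 2), (7, 5), (7, 10), (7, 13), (7, 15), (7, 16), (7, 18), (7, 21), (7, 26), (7, 29), (7, 31)]
Unfold 5 (reflect across h@4): 96 holes -> [(0, 0), (0, 2), (0, 5), (0, 10), (0, 13), (0, 15), (0, 16), (0, 18), (0, 21), (0, 26), (0, 29), (0, 31), (1, 0), (1, 2), (1, 5), (1, 10), (1, 13), (1, 15), (1, 16), (1, 18), (1, 21), (1, 26), (1, 29), (1, 31), (2, 0), (2, 2), (2, 5), (2, 10), (2, 13), (2, 15), (2, 16), (2, 18), (2, 21), (2, 26), (2, 29), (2, 31), (3, 0), (3, 2), (3, 5), (3, 10), (3, 13), (3, 15), (3, 16), (3, 18), (3, 21), (3, 26), (3, 29), (3, 31), (4, 0), (4, 2), (4, 5), (4, 10), (4, 13), (4, 15), (4, 16), (4, 18), (4, 21), (4, 26), (4, 29), (4, 31), (5, 0), (5, 2), (5, 5), (5, 10), (5, 13), (5, 15), (5, 16), (5, 18), (5, 21), (5, 26), (5, 29), (5, 31), (6, 0), (6, 2), (6, 5), (6, 10), (6, 13), (6, 15), (6, 16), (6, 18), (6, 21), (6, 26), (6, 29), (6, 31), (7, 0), (7, 2), (7, 5), (7, 10), (7, 13), (7, 15), (7, 16), (7, 18), (7, 21), (7, 26), (7, 29), (7, 31)]
Holes: [(0, 0), (0, 2), (0, 5), (0, 10), (0, 13), (0, 15), (0, 16), (0, 18), (0, 21), (0, 26), (0, 29), (0, 31), (1, 0), (1, 2), (1, 5), (1, 10), (1, 13), (1, 15), (1, 16), (1, 18), (1, 21), (1, 26), (1, 29), (1, 31), (2, 0), (2, 2), (2, 5), (2, 10), (2, 13), (2, 15), (2, 16), (2, 18), (2, 21), (2, 26), (2, 29), (2, 31), (3, 0), (3, 2), (3, 5), (3, 10), (3, 13), (3, 15), (3, 16), (3, 18), (3, 21), (3, 26), (3, 29), (3, 31), (4, 0), (4, 2), (4, 5), (4, 10), (4, 13), (4, 15), (4, 16), (4, 18), (4, 21), (4, 26), (4, 29), (4, 31), (5, 0), (5, 2), (5, 5), (5, 10), (5, 13), (5, 15), (5, 16), (5, 18), (5, 21), (5, 26), (5, 29), (5, 31), (6, 0), (6, 2), (6, 5), (6, 10), (6, 13), (6, 15), (6, 16), (6, 18), (6, 21), (6, 26), (6, 29), (6, 31), (7, 0), (7, 2), (7, 5), (7, 10), (7, 13), (7, 15), (7, 16), (7, 18), (7, 21), (7, 26), (7, 29), (7, 31)]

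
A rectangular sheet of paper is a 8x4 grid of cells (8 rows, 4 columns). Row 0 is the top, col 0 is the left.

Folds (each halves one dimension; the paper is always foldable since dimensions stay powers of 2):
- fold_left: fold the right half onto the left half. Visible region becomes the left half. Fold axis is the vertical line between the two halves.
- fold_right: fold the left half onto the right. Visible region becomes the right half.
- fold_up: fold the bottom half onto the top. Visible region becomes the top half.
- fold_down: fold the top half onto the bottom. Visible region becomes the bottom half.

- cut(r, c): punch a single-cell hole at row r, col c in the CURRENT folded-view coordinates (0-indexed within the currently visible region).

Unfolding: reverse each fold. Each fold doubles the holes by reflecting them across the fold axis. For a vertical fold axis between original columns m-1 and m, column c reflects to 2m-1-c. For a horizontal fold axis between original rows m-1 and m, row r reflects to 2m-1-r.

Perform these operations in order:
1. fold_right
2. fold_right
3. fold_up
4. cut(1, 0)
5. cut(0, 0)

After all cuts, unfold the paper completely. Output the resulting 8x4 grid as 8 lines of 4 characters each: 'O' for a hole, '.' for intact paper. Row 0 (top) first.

Answer: OOOO
OOOO
....
....
....
....
OOOO
OOOO

Derivation:
Op 1 fold_right: fold axis v@2; visible region now rows[0,8) x cols[2,4) = 8x2
Op 2 fold_right: fold axis v@3; visible region now rows[0,8) x cols[3,4) = 8x1
Op 3 fold_up: fold axis h@4; visible region now rows[0,4) x cols[3,4) = 4x1
Op 4 cut(1, 0): punch at orig (1,3); cuts so far [(1, 3)]; region rows[0,4) x cols[3,4) = 4x1
Op 5 cut(0, 0): punch at orig (0,3); cuts so far [(0, 3), (1, 3)]; region rows[0,4) x cols[3,4) = 4x1
Unfold 1 (reflect across h@4): 4 holes -> [(0, 3), (1, 3), (6, 3), (7, 3)]
Unfold 2 (reflect across v@3): 8 holes -> [(0, 2), (0, 3), (1, 2), (1, 3), (6, 2), (6, 3), (7, 2), (7, 3)]
Unfold 3 (reflect across v@2): 16 holes -> [(0, 0), (0, 1), (0, 2), (0, 3), (1, 0), (1, 1), (1, 2), (1, 3), (6, 0), (6, 1), (6, 2), (6, 3), (7, 0), (7, 1), (7, 2), (7, 3)]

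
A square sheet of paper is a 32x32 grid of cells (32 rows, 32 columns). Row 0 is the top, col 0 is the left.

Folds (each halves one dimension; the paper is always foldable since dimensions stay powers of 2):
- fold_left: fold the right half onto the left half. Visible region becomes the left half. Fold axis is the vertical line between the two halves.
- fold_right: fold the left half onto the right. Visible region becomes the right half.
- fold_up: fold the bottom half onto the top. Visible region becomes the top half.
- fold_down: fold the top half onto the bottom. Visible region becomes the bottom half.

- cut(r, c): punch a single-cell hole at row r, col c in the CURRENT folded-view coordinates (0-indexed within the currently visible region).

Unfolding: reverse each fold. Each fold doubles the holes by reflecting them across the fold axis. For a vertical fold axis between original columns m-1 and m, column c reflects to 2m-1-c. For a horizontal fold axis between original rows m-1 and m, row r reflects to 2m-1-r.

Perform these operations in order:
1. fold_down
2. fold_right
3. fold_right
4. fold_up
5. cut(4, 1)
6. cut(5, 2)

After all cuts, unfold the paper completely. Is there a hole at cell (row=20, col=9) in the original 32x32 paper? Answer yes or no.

Answer: yes

Derivation:
Op 1 fold_down: fold axis h@16; visible region now rows[16,32) x cols[0,32) = 16x32
Op 2 fold_right: fold axis v@16; visible region now rows[16,32) x cols[16,32) = 16x16
Op 3 fold_right: fold axis v@24; visible region now rows[16,32) x cols[24,32) = 16x8
Op 4 fold_up: fold axis h@24; visible region now rows[16,24) x cols[24,32) = 8x8
Op 5 cut(4, 1): punch at orig (20,25); cuts so far [(20, 25)]; region rows[16,24) x cols[24,32) = 8x8
Op 6 cut(5, 2): punch at orig (21,26); cuts so far [(20, 25), (21, 26)]; region rows[16,24) x cols[24,32) = 8x8
Unfold 1 (reflect across h@24): 4 holes -> [(20, 25), (21, 26), (26, 26), (27, 25)]
Unfold 2 (reflect across v@24): 8 holes -> [(20, 22), (20, 25), (21, 21), (21, 26), (26, 21), (26, 26), (27, 22), (27, 25)]
Unfold 3 (reflect across v@16): 16 holes -> [(20, 6), (20, 9), (20, 22), (20, 25), (21, 5), (21, 10), (21, 21), (21, 26), (26, 5), (26, 10), (26, 21), (26, 26), (27, 6), (27, 9), (27, 22), (27, 25)]
Unfold 4 (reflect across h@16): 32 holes -> [(4, 6), (4, 9), (4, 22), (4, 25), (5, 5), (5, 10), (5, 21), (5, 26), (10, 5), (10, 10), (10, 21), (10, 26), (11, 6), (11, 9), (11, 22), (11, 25), (20, 6), (20, 9), (20, 22), (20, 25), (21, 5), (21, 10), (21, 21), (21, 26), (26, 5), (26, 10), (26, 21), (26, 26), (27, 6), (27, 9), (27, 22), (27, 25)]
Holes: [(4, 6), (4, 9), (4, 22), (4, 25), (5, 5), (5, 10), (5, 21), (5, 26), (10, 5), (10, 10), (10, 21), (10, 26), (11, 6), (11, 9), (11, 22), (11, 25), (20, 6), (20, 9), (20, 22), (20, 25), (21, 5), (21, 10), (21, 21), (21, 26), (26, 5), (26, 10), (26, 21), (26, 26), (27, 6), (27, 9), (27, 22), (27, 25)]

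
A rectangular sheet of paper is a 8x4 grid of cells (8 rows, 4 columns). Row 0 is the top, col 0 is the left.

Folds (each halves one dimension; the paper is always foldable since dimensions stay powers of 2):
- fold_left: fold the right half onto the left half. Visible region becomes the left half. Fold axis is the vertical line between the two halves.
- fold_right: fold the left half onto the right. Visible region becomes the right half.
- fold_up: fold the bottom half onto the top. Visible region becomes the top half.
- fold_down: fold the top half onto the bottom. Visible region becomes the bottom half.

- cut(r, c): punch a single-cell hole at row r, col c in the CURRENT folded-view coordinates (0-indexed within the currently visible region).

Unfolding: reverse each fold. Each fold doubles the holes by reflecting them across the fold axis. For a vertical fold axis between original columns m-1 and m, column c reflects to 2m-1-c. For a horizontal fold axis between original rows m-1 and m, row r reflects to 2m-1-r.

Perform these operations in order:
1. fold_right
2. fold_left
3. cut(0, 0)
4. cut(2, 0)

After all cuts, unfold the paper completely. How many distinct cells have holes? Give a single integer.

Answer: 8

Derivation:
Op 1 fold_right: fold axis v@2; visible region now rows[0,8) x cols[2,4) = 8x2
Op 2 fold_left: fold axis v@3; visible region now rows[0,8) x cols[2,3) = 8x1
Op 3 cut(0, 0): punch at orig (0,2); cuts so far [(0, 2)]; region rows[0,8) x cols[2,3) = 8x1
Op 4 cut(2, 0): punch at orig (2,2); cuts so far [(0, 2), (2, 2)]; region rows[0,8) x cols[2,3) = 8x1
Unfold 1 (reflect across v@3): 4 holes -> [(0, 2), (0, 3), (2, 2), (2, 3)]
Unfold 2 (reflect across v@2): 8 holes -> [(0, 0), (0, 1), (0, 2), (0, 3), (2, 0), (2, 1), (2, 2), (2, 3)]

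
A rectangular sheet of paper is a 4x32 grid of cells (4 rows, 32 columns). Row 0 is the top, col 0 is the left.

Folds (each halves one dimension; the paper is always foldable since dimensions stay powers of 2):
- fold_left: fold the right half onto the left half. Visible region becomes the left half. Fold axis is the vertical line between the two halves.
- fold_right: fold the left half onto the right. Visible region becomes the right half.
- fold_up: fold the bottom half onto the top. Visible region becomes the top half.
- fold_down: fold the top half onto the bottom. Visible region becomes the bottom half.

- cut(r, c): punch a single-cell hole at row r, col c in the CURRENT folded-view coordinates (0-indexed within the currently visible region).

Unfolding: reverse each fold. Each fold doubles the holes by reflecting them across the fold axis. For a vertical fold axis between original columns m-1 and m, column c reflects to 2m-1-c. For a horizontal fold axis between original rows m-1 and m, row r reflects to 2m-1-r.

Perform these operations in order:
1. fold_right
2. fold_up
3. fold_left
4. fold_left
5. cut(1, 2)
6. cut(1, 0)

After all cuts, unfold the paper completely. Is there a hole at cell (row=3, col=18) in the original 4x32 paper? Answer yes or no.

Op 1 fold_right: fold axis v@16; visible region now rows[0,4) x cols[16,32) = 4x16
Op 2 fold_up: fold axis h@2; visible region now rows[0,2) x cols[16,32) = 2x16
Op 3 fold_left: fold axis v@24; visible region now rows[0,2) x cols[16,24) = 2x8
Op 4 fold_left: fold axis v@20; visible region now rows[0,2) x cols[16,20) = 2x4
Op 5 cut(1, 2): punch at orig (1,18); cuts so far [(1, 18)]; region rows[0,2) x cols[16,20) = 2x4
Op 6 cut(1, 0): punch at orig (1,16); cuts so far [(1, 16), (1, 18)]; region rows[0,2) x cols[16,20) = 2x4
Unfold 1 (reflect across v@20): 4 holes -> [(1, 16), (1, 18), (1, 21), (1, 23)]
Unfold 2 (reflect across v@24): 8 holes -> [(1, 16), (1, 18), (1, 21), (1, 23), (1, 24), (1, 26), (1, 29), (1, 31)]
Unfold 3 (reflect across h@2): 16 holes -> [(1, 16), (1, 18), (1, 21), (1, 23), (1, 24), (1, 26), (1, 29), (1, 31), (2, 16), (2, 18), (2, 21), (2, 23), (2, 24), (2, 26), (2, 29), (2, 31)]
Unfold 4 (reflect across v@16): 32 holes -> [(1, 0), (1, 2), (1, 5), (1, 7), (1, 8), (1, 10), (1, 13), (1, 15), (1, 16), (1, 18), (1, 21), (1, 23), (1, 24), (1, 26), (1, 29), (1, 31), (2, 0), (2, 2), (2, 5), (2, 7), (2, 8), (2, 10), (2, 13), (2, 15), (2, 16), (2, 18), (2, 21), (2, 23), (2, 24), (2, 26), (2, 29), (2, 31)]
Holes: [(1, 0), (1, 2), (1, 5), (1, 7), (1, 8), (1, 10), (1, 13), (1, 15), (1, 16), (1, 18), (1, 21), (1, 23), (1, 24), (1, 26), (1, 29), (1, 31), (2, 0), (2, 2), (2, 5), (2, 7), (2, 8), (2, 10), (2, 13), (2, 15), (2, 16), (2, 18), (2, 21), (2, 23), (2, 24), (2, 26), (2, 29), (2, 31)]

Answer: no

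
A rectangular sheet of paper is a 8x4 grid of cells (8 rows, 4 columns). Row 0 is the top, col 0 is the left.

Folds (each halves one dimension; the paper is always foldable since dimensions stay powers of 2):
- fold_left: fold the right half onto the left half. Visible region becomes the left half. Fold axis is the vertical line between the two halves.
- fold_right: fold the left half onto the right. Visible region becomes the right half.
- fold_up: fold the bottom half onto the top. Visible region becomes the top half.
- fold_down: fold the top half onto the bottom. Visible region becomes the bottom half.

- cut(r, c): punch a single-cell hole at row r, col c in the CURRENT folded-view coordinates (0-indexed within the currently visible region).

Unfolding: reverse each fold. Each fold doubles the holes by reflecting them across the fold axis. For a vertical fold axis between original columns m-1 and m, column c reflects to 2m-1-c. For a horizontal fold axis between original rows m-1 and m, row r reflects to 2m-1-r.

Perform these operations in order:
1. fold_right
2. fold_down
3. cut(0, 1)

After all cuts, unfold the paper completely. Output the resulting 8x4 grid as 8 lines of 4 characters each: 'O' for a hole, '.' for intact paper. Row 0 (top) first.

Op 1 fold_right: fold axis v@2; visible region now rows[0,8) x cols[2,4) = 8x2
Op 2 fold_down: fold axis h@4; visible region now rows[4,8) x cols[2,4) = 4x2
Op 3 cut(0, 1): punch at orig (4,3); cuts so far [(4, 3)]; region rows[4,8) x cols[2,4) = 4x2
Unfold 1 (reflect across h@4): 2 holes -> [(3, 3), (4, 3)]
Unfold 2 (reflect across v@2): 4 holes -> [(3, 0), (3, 3), (4, 0), (4, 3)]

Answer: ....
....
....
O..O
O..O
....
....
....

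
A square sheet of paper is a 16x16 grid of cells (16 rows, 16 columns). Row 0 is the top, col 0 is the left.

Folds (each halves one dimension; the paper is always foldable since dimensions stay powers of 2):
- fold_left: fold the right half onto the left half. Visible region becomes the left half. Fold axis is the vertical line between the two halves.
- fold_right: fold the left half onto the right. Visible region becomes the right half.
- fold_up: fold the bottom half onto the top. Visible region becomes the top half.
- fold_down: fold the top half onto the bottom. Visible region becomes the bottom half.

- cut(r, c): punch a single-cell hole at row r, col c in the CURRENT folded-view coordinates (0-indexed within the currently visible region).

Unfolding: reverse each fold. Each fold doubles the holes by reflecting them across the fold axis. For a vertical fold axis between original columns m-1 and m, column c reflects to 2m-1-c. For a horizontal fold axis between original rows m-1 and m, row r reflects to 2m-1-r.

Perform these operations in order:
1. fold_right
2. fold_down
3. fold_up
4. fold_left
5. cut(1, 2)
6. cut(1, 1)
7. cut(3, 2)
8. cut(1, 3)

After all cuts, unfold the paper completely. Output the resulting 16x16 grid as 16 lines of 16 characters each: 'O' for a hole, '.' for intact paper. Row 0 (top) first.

Answer: ................
.OOOOOO..OOOOOO.
................
..O..O....O..O..
..O..O....O..O..
................
.OOOOOO..OOOOOO.
................
................
.OOOOOO..OOOOOO.
................
..O..O....O..O..
..O..O....O..O..
................
.OOOOOO..OOOOOO.
................

Derivation:
Op 1 fold_right: fold axis v@8; visible region now rows[0,16) x cols[8,16) = 16x8
Op 2 fold_down: fold axis h@8; visible region now rows[8,16) x cols[8,16) = 8x8
Op 3 fold_up: fold axis h@12; visible region now rows[8,12) x cols[8,16) = 4x8
Op 4 fold_left: fold axis v@12; visible region now rows[8,12) x cols[8,12) = 4x4
Op 5 cut(1, 2): punch at orig (9,10); cuts so far [(9, 10)]; region rows[8,12) x cols[8,12) = 4x4
Op 6 cut(1, 1): punch at orig (9,9); cuts so far [(9, 9), (9, 10)]; region rows[8,12) x cols[8,12) = 4x4
Op 7 cut(3, 2): punch at orig (11,10); cuts so far [(9, 9), (9, 10), (11, 10)]; region rows[8,12) x cols[8,12) = 4x4
Op 8 cut(1, 3): punch at orig (9,11); cuts so far [(9, 9), (9, 10), (9, 11), (11, 10)]; region rows[8,12) x cols[8,12) = 4x4
Unfold 1 (reflect across v@12): 8 holes -> [(9, 9), (9, 10), (9, 11), (9, 12), (9, 13), (9, 14), (11, 10), (11, 13)]
Unfold 2 (reflect across h@12): 16 holes -> [(9, 9), (9, 10), (9, 11), (9, 12), (9, 13), (9, 14), (11, 10), (11, 13), (12, 10), (12, 13), (14, 9), (14, 10), (14, 11), (14, 12), (14, 13), (14, 14)]
Unfold 3 (reflect across h@8): 32 holes -> [(1, 9), (1, 10), (1, 11), (1, 12), (1, 13), (1, 14), (3, 10), (3, 13), (4, 10), (4, 13), (6, 9), (6, 10), (6, 11), (6, 12), (6, 13), (6, 14), (9, 9), (9, 10), (9, 11), (9, 12), (9, 13), (9, 14), (11, 10), (11, 13), (12, 10), (12, 13), (14, 9), (14, 10), (14, 11), (14, 12), (14, 13), (14, 14)]
Unfold 4 (reflect across v@8): 64 holes -> [(1, 1), (1, 2), (1, 3), (1, 4), (1, 5), (1, 6), (1, 9), (1, 10), (1, 11), (1, 12), (1, 13), (1, 14), (3, 2), (3, 5), (3, 10), (3, 13), (4, 2), (4, 5), (4, 10), (4, 13), (6, 1), (6, 2), (6, 3), (6, 4), (6, 5), (6, 6), (6, 9), (6, 10), (6, 11), (6, 12), (6, 13), (6, 14), (9, 1), (9, 2), (9, 3), (9, 4), (9, 5), (9, 6), (9, 9), (9, 10), (9, 11), (9, 12), (9, 13), (9, 14), (11, 2), (11, 5), (11, 10), (11, 13), (12, 2), (12, 5), (12, 10), (12, 13), (14, 1), (14, 2), (14, 3), (14, 4), (14, 5), (14, 6), (14, 9), (14, 10), (14, 11), (14, 12), (14, 13), (14, 14)]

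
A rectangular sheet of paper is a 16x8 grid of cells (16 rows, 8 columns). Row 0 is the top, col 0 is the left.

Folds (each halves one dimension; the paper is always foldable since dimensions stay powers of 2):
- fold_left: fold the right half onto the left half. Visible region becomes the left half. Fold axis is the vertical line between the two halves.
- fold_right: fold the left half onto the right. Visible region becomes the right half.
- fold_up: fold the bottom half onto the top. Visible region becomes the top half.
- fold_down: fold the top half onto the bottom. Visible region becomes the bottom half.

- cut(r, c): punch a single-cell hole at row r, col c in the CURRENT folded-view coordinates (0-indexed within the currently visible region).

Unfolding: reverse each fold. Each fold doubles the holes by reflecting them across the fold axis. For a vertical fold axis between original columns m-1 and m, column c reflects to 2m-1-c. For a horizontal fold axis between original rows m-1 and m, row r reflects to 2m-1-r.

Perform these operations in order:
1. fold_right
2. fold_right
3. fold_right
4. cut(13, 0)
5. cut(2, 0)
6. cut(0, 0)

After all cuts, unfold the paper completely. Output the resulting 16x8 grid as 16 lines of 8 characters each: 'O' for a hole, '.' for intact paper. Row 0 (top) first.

Answer: OOOOOOOO
........
OOOOOOOO
........
........
........
........
........
........
........
........
........
........
OOOOOOOO
........
........

Derivation:
Op 1 fold_right: fold axis v@4; visible region now rows[0,16) x cols[4,8) = 16x4
Op 2 fold_right: fold axis v@6; visible region now rows[0,16) x cols[6,8) = 16x2
Op 3 fold_right: fold axis v@7; visible region now rows[0,16) x cols[7,8) = 16x1
Op 4 cut(13, 0): punch at orig (13,7); cuts so far [(13, 7)]; region rows[0,16) x cols[7,8) = 16x1
Op 5 cut(2, 0): punch at orig (2,7); cuts so far [(2, 7), (13, 7)]; region rows[0,16) x cols[7,8) = 16x1
Op 6 cut(0, 0): punch at orig (0,7); cuts so far [(0, 7), (2, 7), (13, 7)]; region rows[0,16) x cols[7,8) = 16x1
Unfold 1 (reflect across v@7): 6 holes -> [(0, 6), (0, 7), (2, 6), (2, 7), (13, 6), (13, 7)]
Unfold 2 (reflect across v@6): 12 holes -> [(0, 4), (0, 5), (0, 6), (0, 7), (2, 4), (2, 5), (2, 6), (2, 7), (13, 4), (13, 5), (13, 6), (13, 7)]
Unfold 3 (reflect across v@4): 24 holes -> [(0, 0), (0, 1), (0, 2), (0, 3), (0, 4), (0, 5), (0, 6), (0, 7), (2, 0), (2, 1), (2, 2), (2, 3), (2, 4), (2, 5), (2, 6), (2, 7), (13, 0), (13, 1), (13, 2), (13, 3), (13, 4), (13, 5), (13, 6), (13, 7)]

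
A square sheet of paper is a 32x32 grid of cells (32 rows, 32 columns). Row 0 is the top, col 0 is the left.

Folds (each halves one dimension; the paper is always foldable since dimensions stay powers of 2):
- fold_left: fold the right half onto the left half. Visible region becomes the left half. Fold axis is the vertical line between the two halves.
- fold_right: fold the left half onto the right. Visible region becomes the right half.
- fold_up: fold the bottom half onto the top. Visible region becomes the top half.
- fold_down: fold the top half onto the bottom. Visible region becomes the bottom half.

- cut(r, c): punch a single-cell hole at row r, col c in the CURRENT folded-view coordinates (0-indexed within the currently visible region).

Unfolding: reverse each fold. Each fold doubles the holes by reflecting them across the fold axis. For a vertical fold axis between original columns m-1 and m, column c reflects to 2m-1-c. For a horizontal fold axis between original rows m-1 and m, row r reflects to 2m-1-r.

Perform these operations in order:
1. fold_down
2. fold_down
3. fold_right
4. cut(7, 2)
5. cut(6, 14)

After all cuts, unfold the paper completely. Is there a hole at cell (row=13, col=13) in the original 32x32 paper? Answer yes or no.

Answer: no

Derivation:
Op 1 fold_down: fold axis h@16; visible region now rows[16,32) x cols[0,32) = 16x32
Op 2 fold_down: fold axis h@24; visible region now rows[24,32) x cols[0,32) = 8x32
Op 3 fold_right: fold axis v@16; visible region now rows[24,32) x cols[16,32) = 8x16
Op 4 cut(7, 2): punch at orig (31,18); cuts so far [(31, 18)]; region rows[24,32) x cols[16,32) = 8x16
Op 5 cut(6, 14): punch at orig (30,30); cuts so far [(30, 30), (31, 18)]; region rows[24,32) x cols[16,32) = 8x16
Unfold 1 (reflect across v@16): 4 holes -> [(30, 1), (30, 30), (31, 13), (31, 18)]
Unfold 2 (reflect across h@24): 8 holes -> [(16, 13), (16, 18), (17, 1), (17, 30), (30, 1), (30, 30), (31, 13), (31, 18)]
Unfold 3 (reflect across h@16): 16 holes -> [(0, 13), (0, 18), (1, 1), (1, 30), (14, 1), (14, 30), (15, 13), (15, 18), (16, 13), (16, 18), (17, 1), (17, 30), (30, 1), (30, 30), (31, 13), (31, 18)]
Holes: [(0, 13), (0, 18), (1, 1), (1, 30), (14, 1), (14, 30), (15, 13), (15, 18), (16, 13), (16, 18), (17, 1), (17, 30), (30, 1), (30, 30), (31, 13), (31, 18)]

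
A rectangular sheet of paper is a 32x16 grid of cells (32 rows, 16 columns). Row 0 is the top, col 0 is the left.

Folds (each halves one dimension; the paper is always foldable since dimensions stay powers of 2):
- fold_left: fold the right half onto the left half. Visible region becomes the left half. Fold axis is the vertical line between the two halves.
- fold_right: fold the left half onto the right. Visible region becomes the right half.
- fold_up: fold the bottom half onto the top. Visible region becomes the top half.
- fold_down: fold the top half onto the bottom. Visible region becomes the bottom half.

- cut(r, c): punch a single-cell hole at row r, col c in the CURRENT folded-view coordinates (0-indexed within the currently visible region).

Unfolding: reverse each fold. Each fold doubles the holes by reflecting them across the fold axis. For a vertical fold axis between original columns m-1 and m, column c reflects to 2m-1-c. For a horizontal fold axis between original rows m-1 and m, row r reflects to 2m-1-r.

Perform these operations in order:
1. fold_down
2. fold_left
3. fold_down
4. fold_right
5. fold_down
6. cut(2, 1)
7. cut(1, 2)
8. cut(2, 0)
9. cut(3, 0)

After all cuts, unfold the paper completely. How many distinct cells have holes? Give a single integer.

Op 1 fold_down: fold axis h@16; visible region now rows[16,32) x cols[0,16) = 16x16
Op 2 fold_left: fold axis v@8; visible region now rows[16,32) x cols[0,8) = 16x8
Op 3 fold_down: fold axis h@24; visible region now rows[24,32) x cols[0,8) = 8x8
Op 4 fold_right: fold axis v@4; visible region now rows[24,32) x cols[4,8) = 8x4
Op 5 fold_down: fold axis h@28; visible region now rows[28,32) x cols[4,8) = 4x4
Op 6 cut(2, 1): punch at orig (30,5); cuts so far [(30, 5)]; region rows[28,32) x cols[4,8) = 4x4
Op 7 cut(1, 2): punch at orig (29,6); cuts so far [(29, 6), (30, 5)]; region rows[28,32) x cols[4,8) = 4x4
Op 8 cut(2, 0): punch at orig (30,4); cuts so far [(29, 6), (30, 4), (30, 5)]; region rows[28,32) x cols[4,8) = 4x4
Op 9 cut(3, 0): punch at orig (31,4); cuts so far [(29, 6), (30, 4), (30, 5), (31, 4)]; region rows[28,32) x cols[4,8) = 4x4
Unfold 1 (reflect across h@28): 8 holes -> [(24, 4), (25, 4), (25, 5), (26, 6), (29, 6), (30, 4), (30, 5), (31, 4)]
Unfold 2 (reflect across v@4): 16 holes -> [(24, 3), (24, 4), (25, 2), (25, 3), (25, 4), (25, 5), (26, 1), (26, 6), (29, 1), (29, 6), (30, 2), (30, 3), (30, 4), (30, 5), (31, 3), (31, 4)]
Unfold 3 (reflect across h@24): 32 holes -> [(16, 3), (16, 4), (17, 2), (17, 3), (17, 4), (17, 5), (18, 1), (18, 6), (21, 1), (21, 6), (22, 2), (22, 3), (22, 4), (22, 5), (23, 3), (23, 4), (24, 3), (24, 4), (25, 2), (25, 3), (25, 4), (25, 5), (26, 1), (26, 6), (29, 1), (29, 6), (30, 2), (30, 3), (30, 4), (30, 5), (31, 3), (31, 4)]
Unfold 4 (reflect across v@8): 64 holes -> [(16, 3), (16, 4), (16, 11), (16, 12), (17, 2), (17, 3), (17, 4), (17, 5), (17, 10), (17, 11), (17, 12), (17, 13), (18, 1), (18, 6), (18, 9), (18, 14), (21, 1), (21, 6), (21, 9), (21, 14), (22, 2), (22, 3), (22, 4), (22, 5), (22, 10), (22, 11), (22, 12), (22, 13), (23, 3), (23, 4), (23, 11), (23, 12), (24, 3), (24, 4), (24, 11), (24, 12), (25, 2), (25, 3), (25, 4), (25, 5), (25, 10), (25, 11), (25, 12), (25, 13), (26, 1), (26, 6), (26, 9), (26, 14), (29, 1), (29, 6), (29, 9), (29, 14), (30, 2), (30, 3), (30, 4), (30, 5), (30, 10), (30, 11), (30, 12), (30, 13), (31, 3), (31, 4), (31, 11), (31, 12)]
Unfold 5 (reflect across h@16): 128 holes -> [(0, 3), (0, 4), (0, 11), (0, 12), (1, 2), (1, 3), (1, 4), (1, 5), (1, 10), (1, 11), (1, 12), (1, 13), (2, 1), (2, 6), (2, 9), (2, 14), (5, 1), (5, 6), (5, 9), (5, 14), (6, 2), (6, 3), (6, 4), (6, 5), (6, 10), (6, 11), (6, 12), (6, 13), (7, 3), (7, 4), (7, 11), (7, 12), (8, 3), (8, 4), (8, 11), (8, 12), (9, 2), (9, 3), (9, 4), (9, 5), (9, 10), (9, 11), (9, 12), (9, 13), (10, 1), (10, 6), (10, 9), (10, 14), (13, 1), (13, 6), (13, 9), (13, 14), (14, 2), (14, 3), (14, 4), (14, 5), (14, 10), (14, 11), (14, 12), (14, 13), (15, 3), (15, 4), (15, 11), (15, 12), (16, 3), (16, 4), (16, 11), (16, 12), (17, 2), (17, 3), (17, 4), (17, 5), (17, 10), (17, 11), (17, 12), (17, 13), (18, 1), (18, 6), (18, 9), (18, 14), (21, 1), (21, 6), (21, 9), (21, 14), (22, 2), (22, 3), (22, 4), (22, 5), (22, 10), (22, 11), (22, 12), (22, 13), (23, 3), (23, 4), (23, 11), (23, 12), (24, 3), (24, 4), (24, 11), (24, 12), (25, 2), (25, 3), (25, 4), (25, 5), (25, 10), (25, 11), (25, 12), (25, 13), (26, 1), (26, 6), (26, 9), (26, 14), (29, 1), (29, 6), (29, 9), (29, 14), (30, 2), (30, 3), (30, 4), (30, 5), (30, 10), (30, 11), (30, 12), (30, 13), (31, 3), (31, 4), (31, 11), (31, 12)]

Answer: 128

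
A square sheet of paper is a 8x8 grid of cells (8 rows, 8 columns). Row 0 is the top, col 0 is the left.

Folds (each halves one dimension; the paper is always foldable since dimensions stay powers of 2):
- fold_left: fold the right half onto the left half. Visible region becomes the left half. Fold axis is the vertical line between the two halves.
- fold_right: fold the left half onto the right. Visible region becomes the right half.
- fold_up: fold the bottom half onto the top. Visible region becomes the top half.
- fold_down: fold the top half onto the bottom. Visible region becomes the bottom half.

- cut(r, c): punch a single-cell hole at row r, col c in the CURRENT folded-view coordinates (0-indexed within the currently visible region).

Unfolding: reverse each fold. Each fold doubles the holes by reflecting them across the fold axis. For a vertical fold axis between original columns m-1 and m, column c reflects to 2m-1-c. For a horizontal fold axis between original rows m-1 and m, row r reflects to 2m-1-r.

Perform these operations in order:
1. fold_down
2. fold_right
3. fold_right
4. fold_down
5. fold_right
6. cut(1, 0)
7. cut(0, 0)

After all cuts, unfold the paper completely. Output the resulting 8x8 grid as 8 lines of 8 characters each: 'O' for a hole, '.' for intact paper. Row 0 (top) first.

Op 1 fold_down: fold axis h@4; visible region now rows[4,8) x cols[0,8) = 4x8
Op 2 fold_right: fold axis v@4; visible region now rows[4,8) x cols[4,8) = 4x4
Op 3 fold_right: fold axis v@6; visible region now rows[4,8) x cols[6,8) = 4x2
Op 4 fold_down: fold axis h@6; visible region now rows[6,8) x cols[6,8) = 2x2
Op 5 fold_right: fold axis v@7; visible region now rows[6,8) x cols[7,8) = 2x1
Op 6 cut(1, 0): punch at orig (7,7); cuts so far [(7, 7)]; region rows[6,8) x cols[7,8) = 2x1
Op 7 cut(0, 0): punch at orig (6,7); cuts so far [(6, 7), (7, 7)]; region rows[6,8) x cols[7,8) = 2x1
Unfold 1 (reflect across v@7): 4 holes -> [(6, 6), (6, 7), (7, 6), (7, 7)]
Unfold 2 (reflect across h@6): 8 holes -> [(4, 6), (4, 7), (5, 6), (5, 7), (6, 6), (6, 7), (7, 6), (7, 7)]
Unfold 3 (reflect across v@6): 16 holes -> [(4, 4), (4, 5), (4, 6), (4, 7), (5, 4), (5, 5), (5, 6), (5, 7), (6, 4), (6, 5), (6, 6), (6, 7), (7, 4), (7, 5), (7, 6), (7, 7)]
Unfold 4 (reflect across v@4): 32 holes -> [(4, 0), (4, 1), (4, 2), (4, 3), (4, 4), (4, 5), (4, 6), (4, 7), (5, 0), (5, 1), (5, 2), (5, 3), (5, 4), (5, 5), (5, 6), (5, 7), (6, 0), (6, 1), (6, 2), (6, 3), (6, 4), (6, 5), (6, 6), (6, 7), (7, 0), (7, 1), (7, 2), (7, 3), (7, 4), (7, 5), (7, 6), (7, 7)]
Unfold 5 (reflect across h@4): 64 holes -> [(0, 0), (0, 1), (0, 2), (0, 3), (0, 4), (0, 5), (0, 6), (0, 7), (1, 0), (1, 1), (1, 2), (1, 3), (1, 4), (1, 5), (1, 6), (1, 7), (2, 0), (2, 1), (2, 2), (2, 3), (2, 4), (2, 5), (2, 6), (2, 7), (3, 0), (3, 1), (3, 2), (3, 3), (3, 4), (3, 5), (3, 6), (3, 7), (4, 0), (4, 1), (4, 2), (4, 3), (4, 4), (4, 5), (4, 6), (4, 7), (5, 0), (5, 1), (5, 2), (5, 3), (5, 4), (5, 5), (5, 6), (5, 7), (6, 0), (6, 1), (6, 2), (6, 3), (6, 4), (6, 5), (6, 6), (6, 7), (7, 0), (7, 1), (7, 2), (7, 3), (7, 4), (7, 5), (7, 6), (7, 7)]

Answer: OOOOOOOO
OOOOOOOO
OOOOOOOO
OOOOOOOO
OOOOOOOO
OOOOOOOO
OOOOOOOO
OOOOOOOO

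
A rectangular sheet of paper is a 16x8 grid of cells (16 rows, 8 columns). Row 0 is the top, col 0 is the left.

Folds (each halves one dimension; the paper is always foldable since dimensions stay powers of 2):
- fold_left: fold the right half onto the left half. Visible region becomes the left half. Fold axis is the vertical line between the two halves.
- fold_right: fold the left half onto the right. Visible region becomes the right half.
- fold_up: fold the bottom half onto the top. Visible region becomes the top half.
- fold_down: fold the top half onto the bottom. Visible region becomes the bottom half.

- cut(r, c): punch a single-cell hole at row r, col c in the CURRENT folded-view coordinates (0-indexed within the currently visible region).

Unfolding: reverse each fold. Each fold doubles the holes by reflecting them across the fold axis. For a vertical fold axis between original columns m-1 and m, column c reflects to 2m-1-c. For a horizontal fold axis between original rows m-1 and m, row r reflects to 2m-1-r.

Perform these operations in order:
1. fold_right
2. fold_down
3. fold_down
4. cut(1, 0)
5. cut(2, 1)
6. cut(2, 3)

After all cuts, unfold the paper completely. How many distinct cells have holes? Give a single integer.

Op 1 fold_right: fold axis v@4; visible region now rows[0,16) x cols[4,8) = 16x4
Op 2 fold_down: fold axis h@8; visible region now rows[8,16) x cols[4,8) = 8x4
Op 3 fold_down: fold axis h@12; visible region now rows[12,16) x cols[4,8) = 4x4
Op 4 cut(1, 0): punch at orig (13,4); cuts so far [(13, 4)]; region rows[12,16) x cols[4,8) = 4x4
Op 5 cut(2, 1): punch at orig (14,5); cuts so far [(13, 4), (14, 5)]; region rows[12,16) x cols[4,8) = 4x4
Op 6 cut(2, 3): punch at orig (14,7); cuts so far [(13, 4), (14, 5), (14, 7)]; region rows[12,16) x cols[4,8) = 4x4
Unfold 1 (reflect across h@12): 6 holes -> [(9, 5), (9, 7), (10, 4), (13, 4), (14, 5), (14, 7)]
Unfold 2 (reflect across h@8): 12 holes -> [(1, 5), (1, 7), (2, 4), (5, 4), (6, 5), (6, 7), (9, 5), (9, 7), (10, 4), (13, 4), (14, 5), (14, 7)]
Unfold 3 (reflect across v@4): 24 holes -> [(1, 0), (1, 2), (1, 5), (1, 7), (2, 3), (2, 4), (5, 3), (5, 4), (6, 0), (6, 2), (6, 5), (6, 7), (9, 0), (9, 2), (9, 5), (9, 7), (10, 3), (10, 4), (13, 3), (13, 4), (14, 0), (14, 2), (14, 5), (14, 7)]

Answer: 24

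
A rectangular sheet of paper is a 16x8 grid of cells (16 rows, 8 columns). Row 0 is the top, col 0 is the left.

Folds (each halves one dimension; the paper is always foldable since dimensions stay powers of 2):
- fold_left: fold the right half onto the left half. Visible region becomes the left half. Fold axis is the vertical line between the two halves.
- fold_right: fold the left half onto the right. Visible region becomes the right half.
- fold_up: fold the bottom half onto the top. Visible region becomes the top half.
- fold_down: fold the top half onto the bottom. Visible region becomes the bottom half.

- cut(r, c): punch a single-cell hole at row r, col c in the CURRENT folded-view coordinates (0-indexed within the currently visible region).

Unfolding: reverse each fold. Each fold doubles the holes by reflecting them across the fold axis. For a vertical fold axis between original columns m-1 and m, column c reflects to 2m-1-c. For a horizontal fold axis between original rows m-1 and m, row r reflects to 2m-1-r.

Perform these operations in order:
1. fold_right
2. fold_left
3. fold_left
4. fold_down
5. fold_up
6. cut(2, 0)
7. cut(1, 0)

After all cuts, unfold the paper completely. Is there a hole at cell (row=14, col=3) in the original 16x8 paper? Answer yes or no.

Op 1 fold_right: fold axis v@4; visible region now rows[0,16) x cols[4,8) = 16x4
Op 2 fold_left: fold axis v@6; visible region now rows[0,16) x cols[4,6) = 16x2
Op 3 fold_left: fold axis v@5; visible region now rows[0,16) x cols[4,5) = 16x1
Op 4 fold_down: fold axis h@8; visible region now rows[8,16) x cols[4,5) = 8x1
Op 5 fold_up: fold axis h@12; visible region now rows[8,12) x cols[4,5) = 4x1
Op 6 cut(2, 0): punch at orig (10,4); cuts so far [(10, 4)]; region rows[8,12) x cols[4,5) = 4x1
Op 7 cut(1, 0): punch at orig (9,4); cuts so far [(9, 4), (10, 4)]; region rows[8,12) x cols[4,5) = 4x1
Unfold 1 (reflect across h@12): 4 holes -> [(9, 4), (10, 4), (13, 4), (14, 4)]
Unfold 2 (reflect across h@8): 8 holes -> [(1, 4), (2, 4), (5, 4), (6, 4), (9, 4), (10, 4), (13, 4), (14, 4)]
Unfold 3 (reflect across v@5): 16 holes -> [(1, 4), (1, 5), (2, 4), (2, 5), (5, 4), (5, 5), (6, 4), (6, 5), (9, 4), (9, 5), (10, 4), (10, 5), (13, 4), (13, 5), (14, 4), (14, 5)]
Unfold 4 (reflect across v@6): 32 holes -> [(1, 4), (1, 5), (1, 6), (1, 7), (2, 4), (2, 5), (2, 6), (2, 7), (5, 4), (5, 5), (5, 6), (5, 7), (6, 4), (6, 5), (6, 6), (6, 7), (9, 4), (9, 5), (9, 6), (9, 7), (10, 4), (10, 5), (10, 6), (10, 7), (13, 4), (13, 5), (13, 6), (13, 7), (14, 4), (14, 5), (14, 6), (14, 7)]
Unfold 5 (reflect across v@4): 64 holes -> [(1, 0), (1, 1), (1, 2), (1, 3), (1, 4), (1, 5), (1, 6), (1, 7), (2, 0), (2, 1), (2, 2), (2, 3), (2, 4), (2, 5), (2, 6), (2, 7), (5, 0), (5, 1), (5, 2), (5, 3), (5, 4), (5, 5), (5, 6), (5, 7), (6, 0), (6, 1), (6, 2), (6, 3), (6, 4), (6, 5), (6, 6), (6, 7), (9, 0), (9, 1), (9, 2), (9, 3), (9, 4), (9, 5), (9, 6), (9, 7), (10, 0), (10, 1), (10, 2), (10, 3), (10, 4), (10, 5), (10, 6), (10, 7), (13, 0), (13, 1), (13, 2), (13, 3), (13, 4), (13, 5), (13, 6), (13, 7), (14, 0), (14, 1), (14, 2), (14, 3), (14, 4), (14, 5), (14, 6), (14, 7)]
Holes: [(1, 0), (1, 1), (1, 2), (1, 3), (1, 4), (1, 5), (1, 6), (1, 7), (2, 0), (2, 1), (2, 2), (2, 3), (2, 4), (2, 5), (2, 6), (2, 7), (5, 0), (5, 1), (5, 2), (5, 3), (5, 4), (5, 5), (5, 6), (5, 7), (6, 0), (6, 1), (6, 2), (6, 3), (6, 4), (6, 5), (6, 6), (6, 7), (9, 0), (9, 1), (9, 2), (9, 3), (9, 4), (9, 5), (9, 6), (9, 7), (10, 0), (10, 1), (10, 2), (10, 3), (10, 4), (10, 5), (10, 6), (10, 7), (13, 0), (13, 1), (13, 2), (13, 3), (13, 4), (13, 5), (13, 6), (13, 7), (14, 0), (14, 1), (14, 2), (14, 3), (14, 4), (14, 5), (14, 6), (14, 7)]

Answer: yes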